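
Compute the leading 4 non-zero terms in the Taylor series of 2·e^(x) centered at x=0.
x^3/3 + x^2 + 2·x + 2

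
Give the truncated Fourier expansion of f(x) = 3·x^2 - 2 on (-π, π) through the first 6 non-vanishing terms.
-12·cos(x) + 3·cos(2·x) - 4·cos(3·x)/3 + 3·cos(4·x)/4 - 12·cos(5·x)/25 - 2 + π^2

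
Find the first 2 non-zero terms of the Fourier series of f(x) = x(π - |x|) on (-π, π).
8·sin(x)/π + 8·sin(3·x)/(27·π)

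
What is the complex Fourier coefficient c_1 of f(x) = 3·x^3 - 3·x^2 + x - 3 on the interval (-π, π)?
Compute the real Fourier coefficients first: a_1 = 12, b_1 = -34 + 6·π^2.
Then c_1 = (a_1 − i·b_1)/2 = 6 - 3·i·π^2 + 17·i.

Final answer: 6 - 3·i·π^2 + 17·i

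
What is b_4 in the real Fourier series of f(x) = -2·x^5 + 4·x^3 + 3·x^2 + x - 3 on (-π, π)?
b_4 = (1/π) ∫_{-π}^{π} f(x)·sin(4x) dx.
Evaluate the integral (use parity and integration by parts as needed): b_4 = -13·π^2/4 + 23/32 + π^4.

Final answer: -13·π^2/4 + 23/32 + π^4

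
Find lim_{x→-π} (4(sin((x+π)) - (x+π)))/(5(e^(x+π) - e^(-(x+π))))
Both numerator and denominator → 0 as x → -π; this is a 0/0 indeterminate form.
Expand each to leading order near x = -π: numerator ~ -2·(x + π)^3/3, denominator ~ 10·(x + π).
The limit of the ratio is 0.

Final answer: 0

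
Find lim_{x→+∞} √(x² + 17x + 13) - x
This is an ∞ − ∞ indeterminate form.
Multiply and divide by the conjugate √(x²+17x + 13) + x; the x² terms cancel, leaving (17x + 13)/(√(x²+17x + 13)+x) → 17/2.
Limit = 17/2.

Final answer: 17/2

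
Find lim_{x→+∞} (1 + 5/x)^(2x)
As x → +∞: write (1 + 5/x)^(2x) = ((1 + 5/x)^x)^2 → (e^5)^2 = e^10.
Limit = e^(10).

Final answer: e^(10)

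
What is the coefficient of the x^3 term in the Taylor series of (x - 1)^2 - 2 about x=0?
Expand to order 3: (x - 1)^2 - 2 = x^2 - 2·x - 1 + O(x^4).
The coefficient of x^3 is 0.

Final answer: 0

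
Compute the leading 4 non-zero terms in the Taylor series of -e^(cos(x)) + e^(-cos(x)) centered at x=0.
x^6·(e^(-1)/720 + 31·e/720) + x^4·(-e/6 + e^(-1)/12) + x^2·(e^(-1)/2 + e/2) - e + e^(-1)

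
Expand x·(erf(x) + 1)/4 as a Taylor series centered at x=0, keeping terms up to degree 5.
-x^4/(6·√(π)) + x^2/(2·√(π)) + x/4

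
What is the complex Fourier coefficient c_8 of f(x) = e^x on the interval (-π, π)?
Compute the real Fourier coefficients first: a_8 = (-1 + e^(2·π))·e^(-π)/(65·π), b_8 = (8 - 8·e^(2·π))·e^(-π)/(65·π).
Then c_8 = (a_8 − i·b_8)/2 = -e^(-π)/(130·π) + e^(π)/(130·π) - 4·i·e^(-π)/(65·π) + 4·i·e^(π)/(65·π).

Final answer: -e^(-π)/(130·π) + e^(π)/(130·π) - 4·i·e^(-π)/(65·π) + 4·i·e^(π)/(65·π)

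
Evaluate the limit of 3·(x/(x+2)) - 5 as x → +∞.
Evaluate the dominant behaviour as x → +∞; each term tends to a finite value or vanishes.
Limit = -2.

Final answer: -2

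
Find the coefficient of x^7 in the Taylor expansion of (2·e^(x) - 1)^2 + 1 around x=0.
Expand to order 7: (2·e^(x) - 1)^2 + 1 = 127·x^7/1260 + 7·x^6/20 + 31·x^5/30 + 5·x^4/2 + 14·x^3/3 + 6·x^2 + 4·x + 2 + O(x^8).
The coefficient of x^7 is 127/1260.

Final answer: 127/1260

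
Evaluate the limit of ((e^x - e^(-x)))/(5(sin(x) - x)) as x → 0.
Both numerator and denominator → 0 as x → 0; this is a 0/0 indeterminate form.
Expand each to leading order near x = 0: numerator ~ 2·x, denominator ~ -5·x^3/6.
The limit of the ratio is -∞.

Final answer: -∞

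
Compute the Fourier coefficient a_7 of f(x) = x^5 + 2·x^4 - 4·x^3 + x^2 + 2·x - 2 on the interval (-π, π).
a_7 = (1/π) ∫_{-π}^{π} f(x)·cos(7x) dx.
Evaluate the integral (use parity and integration by parts as needed): a_7 = -16·π^2/49 - 100/2401.

Final answer: -16·π^2/49 - 100/2401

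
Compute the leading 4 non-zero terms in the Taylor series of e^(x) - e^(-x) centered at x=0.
x^7/2520 + x^5/60 + x^3/3 + 2·x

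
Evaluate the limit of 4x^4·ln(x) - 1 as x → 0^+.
The product is a 0·∞ indeterminate form at x → 0⁺.
Rewrite the product as 4·ln(x) / x^(-4) and apply L'Hôpital, or use the standard hierarchy x^(-4) ≫ |ln x| as x → 0⁺.
The indeterminate product → 0, so the limit = -1.

Final answer: -1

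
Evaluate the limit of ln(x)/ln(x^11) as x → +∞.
This is an ∞/∞ indeterminate form as x → +∞.
Write ln(x^11) = 11·ln(x), reducing the quotient to 1/11.
Limit = 1/11.

Final answer: 1/11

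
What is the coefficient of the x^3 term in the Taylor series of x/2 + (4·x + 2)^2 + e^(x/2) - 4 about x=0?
Expand to order 3: x/2 + (4·x + 2)^2 + e^(x/2) - 4 = x^3/48 + 129·x^2/8 + 17·x + 1 + O(x^4).
The coefficient of x^3 is 1/48.

Final answer: 1/48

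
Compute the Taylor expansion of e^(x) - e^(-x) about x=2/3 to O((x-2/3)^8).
(-1 + e^(4/3))·e^(-2/3) + (1 + e^(4/3))·e^(-2/3)·(x - 2/3) + (-1 + e^(4/3))·e^(-2/3)·(x - 2/3)^2/2 + (1 + e^(4/3))·e^(-2/3)·(x - 2/3)^3/6 + (-1 + e^(4/3))·e^(-2/3)·(x - 2/3)^4/24 + (1 + e^(4/3))·e^(-2/3)·(x - 2/3)^5/120 + (-1 + e^(4/3))·e^(-2/3)·(x - 2/3)^6/720 + (1 + e^(4/3))·e^(-2/3)·(x - 2/3)^7/5040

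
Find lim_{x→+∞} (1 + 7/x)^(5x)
As x → +∞: write (1 + 7/x)^(5x) = ((1 + 7/x)^x)^5 → (e^7)^5 = e^35.
Limit = e^(35).

Final answer: e^(35)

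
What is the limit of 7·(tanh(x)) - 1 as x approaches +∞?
Evaluate the dominant behaviour as x → +∞; each term tends to a finite value or vanishes.
Limit = 6.

Final answer: 6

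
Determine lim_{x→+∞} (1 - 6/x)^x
As x → +∞: this is the defining limit (1 - 6/x)^x → e^(-6).
Limit = e^(-6).

Final answer: e^(-6)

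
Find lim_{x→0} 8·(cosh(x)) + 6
Direct substitution at x = 0 gives 14.

Final answer: 14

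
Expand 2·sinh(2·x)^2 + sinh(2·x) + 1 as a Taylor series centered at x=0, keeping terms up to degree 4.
32·x^4/3 + 4·x^3/3 + 8·x^2 + 2·x + 1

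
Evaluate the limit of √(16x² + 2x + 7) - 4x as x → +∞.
As x → +∞: multiply by the conjugate to get (2x+7)/(√(16x²+2x+7)+4x); the denominator ~ 8x, so the limit is 2/8 = 1/4.
Limit = 1/4.

Final answer: 1/4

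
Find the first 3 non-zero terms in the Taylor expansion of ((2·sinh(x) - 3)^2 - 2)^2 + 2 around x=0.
200·x^2 - 168·x + 51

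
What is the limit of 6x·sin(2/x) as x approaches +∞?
As x → +∞: let u = 2/x → 0⁺; then 6·x·sin(2/x) = 6·2·sin(u)/u → 6·2·1 = 12.
Limit = 12.

Final answer: 12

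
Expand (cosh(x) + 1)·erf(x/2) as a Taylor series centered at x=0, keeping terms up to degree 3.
x^3/(3·√(π)) + 2·x/√(π)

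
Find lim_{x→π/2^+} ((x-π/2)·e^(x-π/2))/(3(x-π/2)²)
Both numerator and denominator → 0 as x → π/2^+; this is a 0/0 indeterminate form.
Expand each to leading order near x = π/2: numerator ~ (x - π/2), denominator ~ 3·(x - π/2)^2.
The limit of the ratio is ∞.

Final answer: ∞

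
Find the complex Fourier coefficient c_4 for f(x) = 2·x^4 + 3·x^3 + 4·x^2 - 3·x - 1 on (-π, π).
Compute the real Fourier coefficients first: a_4 = 5/8 + π^2, b_4 = 33/16 - 3·π^2/2.
Then c_4 = (a_4 − i·b_4)/2 = 5/16 + π^2/2 - 33·i/32 + 3·i·π^2/4.

Final answer: 5/16 + π^2/2 - 33·i/32 + 3·i·π^2/4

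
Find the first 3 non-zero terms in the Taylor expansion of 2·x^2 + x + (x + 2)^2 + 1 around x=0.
3·x^2 + 5·x + 5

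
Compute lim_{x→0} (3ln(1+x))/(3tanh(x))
Both numerator and denominator → 0 as x → 0; this is a 0/0 indeterminate form.
Expand each to leading order near x = 0: numerator ~ 3·x, denominator ~ 3·x.
The limit of the ratio is 1.

Final answer: 1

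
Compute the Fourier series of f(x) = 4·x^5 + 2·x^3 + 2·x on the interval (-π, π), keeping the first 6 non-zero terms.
(-156·π^2 + 8·π^4 + 940)·sin(x) + (-4·π^4 - 29 + 18·π^2)·sin(2·x) + (-124·π^2/27 + 356/81 + 8·π^4/3)·sin(3·x) + (-2·π^4 - 25/16 + 3·π^2/2)·sin(4·x) + (-12·π^2/25 + 572/625 + 8·π^4/5)·sin(5·x) + (-4·π^4/3 - 55/81 + 2·π^2/27)·sin(6·x)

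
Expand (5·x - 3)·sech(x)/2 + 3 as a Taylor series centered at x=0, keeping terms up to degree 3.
-5·x^3/4 + 3·x^2/4 + 5·x/2 + 3/2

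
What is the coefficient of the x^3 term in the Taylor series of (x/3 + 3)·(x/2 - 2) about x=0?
Expand to order 3: (x/3 + 3)·(x/2 - 2) = x^2/6 + 5·x/6 - 6 + O(x^4).
The coefficient of x^3 is 0.

Final answer: 0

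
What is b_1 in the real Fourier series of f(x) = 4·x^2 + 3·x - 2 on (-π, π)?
b_1 = (1/π) ∫_{-π}^{π} f(x)·sin(1x) dx.
Evaluate the integral (use parity and integration by parts as needed): b_1 = 6.

Final answer: 6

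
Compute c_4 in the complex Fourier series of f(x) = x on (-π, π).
Compute the real Fourier coefficients first: a_4 = 0, b_4 = -1/2.
Then c_4 = (a_4 − i·b_4)/2 = i/4.

Final answer: i/4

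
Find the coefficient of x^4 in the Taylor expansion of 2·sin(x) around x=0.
Expand to order 4: 2·sin(x) = -x^3/3 + 2·x + O(x^5).
The coefficient of x^4 is 0.

Final answer: 0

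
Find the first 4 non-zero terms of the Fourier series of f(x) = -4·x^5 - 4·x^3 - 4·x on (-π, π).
(-920 - 8·π^4 + 152·π^2)·sin(x) + (-16·π^2 + 28 + 4·π^4)·sin(2·x) + (-8·π^4/3 - 392/81 + 88·π^2/27)·sin(3·x) + (-π^2/2 + 35/16 + 2·π^4)·sin(4·x)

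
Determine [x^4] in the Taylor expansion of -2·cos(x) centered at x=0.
Expand to order 4: -2·cos(x) = -x^4/12 + x^2 - 2 + O(x^5).
The coefficient of x^4 is -1/12.

Final answer: -1/12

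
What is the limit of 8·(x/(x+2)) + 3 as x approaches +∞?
Evaluate the dominant behaviour as x → +∞; each term tends to a finite value or vanishes.
Limit = 11.

Final answer: 11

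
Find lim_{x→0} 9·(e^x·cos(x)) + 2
Direct substitution at x = 0 gives 11.

Final answer: 11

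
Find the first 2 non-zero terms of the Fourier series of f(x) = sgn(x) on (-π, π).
4·sin(x)/π + 4·sin(3·x)/(3·π)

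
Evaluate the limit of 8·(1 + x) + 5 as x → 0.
Direct substitution at x = 0 gives 13.

Final answer: 13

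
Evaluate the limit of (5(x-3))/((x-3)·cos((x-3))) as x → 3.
Both numerator and denominator → 0 as x → 3; this is a 0/0 indeterminate form.
Expand each to leading order near x = 3: numerator ~ 5·(x - 3), denominator ~ (x - 3).
The limit of the ratio is 5.

Final answer: 5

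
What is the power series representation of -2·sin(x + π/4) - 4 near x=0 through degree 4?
-√(2)·x^4/24 + √(2)·x^3/6 + √(2)·x^2/2 - √(2)·x - 4 - √(2)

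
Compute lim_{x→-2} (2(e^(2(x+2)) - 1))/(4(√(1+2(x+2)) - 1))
Both numerator and denominator → 0 as x → -2; this is a 0/0 indeterminate form.
Expand each to leading order near x = -2: numerator ~ 4·(x + 2), denominator ~ 4·(x + 2).
The limit of the ratio is 1.

Final answer: 1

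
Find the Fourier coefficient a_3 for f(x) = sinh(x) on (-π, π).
a_3 = (1/π) ∫_{-π}^{π} f(x)·cos(3x) dx.
Evaluate the integral (use parity and integration by parts as needed): a_3 = 0.

Final answer: 0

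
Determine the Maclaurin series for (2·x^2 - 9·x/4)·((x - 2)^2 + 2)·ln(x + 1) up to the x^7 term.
2323·x^7/240 - 371·x^6/30 + 35·x^5/2 - 101·x^4/4 + 111·x^3/4 - 27·x^2/2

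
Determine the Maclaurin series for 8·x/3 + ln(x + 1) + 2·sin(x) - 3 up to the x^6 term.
-x^6/6 + 13·x^5/60 - x^4/4 - x^2/2 + 17·x/3 - 3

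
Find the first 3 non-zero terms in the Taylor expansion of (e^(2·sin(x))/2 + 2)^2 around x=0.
6·x^2 + 5·x + 25/4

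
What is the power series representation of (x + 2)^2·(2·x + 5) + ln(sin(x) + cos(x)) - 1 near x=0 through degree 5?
2·x^5/3 - 2·x^4/3 + 8·x^3/3 + 12·x^2 + 29·x + 19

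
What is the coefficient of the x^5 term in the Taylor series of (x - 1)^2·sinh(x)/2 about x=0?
Expand to order 5: (x - 1)^2·sinh(x)/2 = 7·x^5/80 - x^4/6 + 7·x^3/12 - x^2 + x/2 + O(x^6).
The coefficient of x^5 is 7/80.

Final answer: 7/80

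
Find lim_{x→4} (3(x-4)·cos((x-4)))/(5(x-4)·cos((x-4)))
Both numerator and denominator → 0 as x → 4; this is a 0/0 indeterminate form.
Expand each to leading order near x = 4: numerator ~ 3·(x - 4), denominator ~ 5·(x - 4).
The limit of the ratio is 3/5.

Final answer: 3/5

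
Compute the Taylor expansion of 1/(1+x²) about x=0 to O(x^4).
1 - x^2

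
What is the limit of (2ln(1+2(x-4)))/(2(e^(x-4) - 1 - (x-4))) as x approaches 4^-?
Both numerator and denominator → 0 as x → 4^-; this is a 0/0 indeterminate form.
Expand each to leading order near x = 4: numerator ~ 4·(x - 4), denominator ~ (x - 4)^2.
The limit of the ratio is -∞.

Final answer: -∞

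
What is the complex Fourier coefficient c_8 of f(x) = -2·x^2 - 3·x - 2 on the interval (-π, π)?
Compute the real Fourier coefficients first: a_8 = -1/8, b_8 = 3/4.
Then c_8 = (a_8 − i·b_8)/2 = -1/16 - 3·i/8.

Final answer: -1/16 - 3·i/8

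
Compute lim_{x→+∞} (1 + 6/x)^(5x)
As x → +∞: write (1 + 6/x)^(5x) = ((1 + 6/x)^x)^5 → (e^6)^5 = e^30.
Limit = e^(30).

Final answer: e^(30)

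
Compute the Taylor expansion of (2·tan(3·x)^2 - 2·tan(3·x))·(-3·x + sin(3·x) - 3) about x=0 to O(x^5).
-297·x^4 + 54·x^3 - 54·x^2 + 18·x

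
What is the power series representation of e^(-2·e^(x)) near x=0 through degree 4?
-x^4·e^(-2)/4 + x^3·e^(-2)/3 + x^2·e^(-2) - 2·x·e^(-2) + e^(-2)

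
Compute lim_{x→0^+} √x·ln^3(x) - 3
The product is a 0·∞ indeterminate form at x → 0⁺.
Rewrite the product as ln^3(x) / x^(-1/2) and apply L'Hôpital, or use the standard hierarchy x^(-1/2) ≫ |ln x|^3 as x → 0⁺.
The indeterminate product → 0, so the limit = -3.

Final answer: -3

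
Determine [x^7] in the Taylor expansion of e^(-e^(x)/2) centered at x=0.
Expand to order 7: e^(-e^(x)/2) = -583·x^7·e^(-1/2)/645120 - 5·x^6·e^(-1/2)/9216 + 23·x^5·e^(-1/2)/3840 + 3·x^4·e^(-1/2)/128 + x^3·e^(-1/2)/48 - x^2·e^(-1/2)/8 - x·e^(-1/2)/2 + e^(-1/2) + O(x^8).
The coefficient of x^7 is -583·e^(-1/2)/645120.

Final answer: -583·e^(-1/2)/645120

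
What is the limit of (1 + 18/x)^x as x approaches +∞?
As x → +∞: this is the defining limit (1 + 18/x)^x → e^18.
Limit = e^(18).

Final answer: e^(18)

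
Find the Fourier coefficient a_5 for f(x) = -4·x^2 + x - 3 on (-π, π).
a_5 = (1/π) ∫_{-π}^{π} f(x)·cos(5x) dx.
Evaluate the integral (use parity and integration by parts as needed): a_5 = 16/25.

Final answer: 16/25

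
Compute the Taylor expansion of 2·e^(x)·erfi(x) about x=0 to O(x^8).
449·x^7/(1260·√(π)) + 59·x^6/(90·√(π)) + 37·x^5/(30·√(π)) + 2·x^4/√(π) + 10·x^3/(3·√(π)) + 4·x^2/√(π) + 4·x/√(π)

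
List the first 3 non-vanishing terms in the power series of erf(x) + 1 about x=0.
-2·x^3/(3·√(π)) + 2·x/√(π) + 1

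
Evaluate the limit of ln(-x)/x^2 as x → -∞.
This is an ∞/∞ indeterminate form as x → -∞.
Compare growth rates of the dominant terms (exponentials ≫ polynomials ≫ logarithms), or apply L'Hôpital's rule; the quotient → 0.
Limit = 0.

Final answer: 0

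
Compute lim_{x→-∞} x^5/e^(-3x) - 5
The quotient is an ∞/∞ indeterminate form as x → -∞.
Compare growth rates of the dominant terms (exponentials ≫ polynomials ≫ logarithms), or apply L'Hôpital's rule; the quotient → 0.
Adding the constant: 0 - 5 = -5. Limit = -5.

Final answer: -5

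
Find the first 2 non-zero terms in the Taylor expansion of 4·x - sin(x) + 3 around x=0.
3·x + 3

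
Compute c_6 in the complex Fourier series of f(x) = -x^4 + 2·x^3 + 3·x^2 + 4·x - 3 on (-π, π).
Compute the real Fourier coefficients first: a_6 = 10/27 - 2·π^2/9, b_6 = -2·π^2/3 - 11/9.
Then c_6 = (a_6 − i·b_6)/2 = -π^2/9 + 5/27 + 11·i/18 + i·π^2/3.

Final answer: -π^2/9 + 5/27 + 11·i/18 + i·π^2/3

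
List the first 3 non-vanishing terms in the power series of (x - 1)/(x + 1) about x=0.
-2·x^2 + 2·x - 1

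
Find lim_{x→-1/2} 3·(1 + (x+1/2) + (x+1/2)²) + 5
Direct substitution at x = -1/2 gives 8.

Final answer: 8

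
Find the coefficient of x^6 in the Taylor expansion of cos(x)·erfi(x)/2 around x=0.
Expand to order 6: cos(x)·erfi(x)/2 = -x^5/(40·√(π)) - x^3/(6·√(π)) + x/√(π) + O(x^7).
The coefficient of x^6 is 0.

Final answer: 0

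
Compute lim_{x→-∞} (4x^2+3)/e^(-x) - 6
The quotient is an ∞/∞ indeterminate form as x → -∞.
Compare growth rates of the dominant terms (exponentials ≫ polynomials ≫ logarithms), or apply L'Hôpital's rule; the quotient → 0.
Adding the constant: 0 - 6 = -6. Limit = -6.

Final answer: -6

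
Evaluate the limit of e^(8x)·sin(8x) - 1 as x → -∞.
Evaluate the dominant behaviour as x → -∞; each term tends to a finite value or vanishes.
Limit = -1.

Final answer: -1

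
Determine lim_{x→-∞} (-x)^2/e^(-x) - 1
The quotient is an ∞/∞ indeterminate form as x → -∞.
Compare growth rates of the dominant terms (exponentials ≫ polynomials ≫ logarithms), or apply L'Hôpital's rule; the quotient → 0.
Adding the constant: 0 - 1 = -1. Limit = -1.

Final answer: -1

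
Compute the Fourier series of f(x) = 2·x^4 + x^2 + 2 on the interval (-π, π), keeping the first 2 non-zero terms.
(92 - 16·π^2)·cos(x) + 2 + π^2/3 + 2·π^4/5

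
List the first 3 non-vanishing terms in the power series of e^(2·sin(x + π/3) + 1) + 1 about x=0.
x^2·(-√(3)·e^(1 + √(3))/2 + e^(1 + √(3))/2) + x·e^(1 + √(3)) + 1 + e^(1 + √(3))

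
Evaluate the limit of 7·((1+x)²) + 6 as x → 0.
Direct substitution at x = 0 gives 13.

Final answer: 13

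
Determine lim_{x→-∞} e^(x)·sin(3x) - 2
Evaluate the dominant behaviour as x → -∞; each term tends to a finite value or vanishes.
Limit = -2.

Final answer: -2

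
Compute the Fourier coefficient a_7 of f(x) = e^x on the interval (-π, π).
a_7 = (1/π) ∫_{-π}^{π} f(x)·cos(7x) dx.
Evaluate the integral (use parity and integration by parts as needed): a_7 = (1 - e^(2·π))·e^(-π)/(50·π).

Final answer: (1 - e^(2·π))·e^(-π)/(50·π)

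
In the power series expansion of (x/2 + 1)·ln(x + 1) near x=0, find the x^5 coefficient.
Expand to order 5: (x/2 + 1)·ln(x + 1) = 3·x^5/40 - x^4/12 + x^3/12 + x + O(x^6).
The coefficient of x^5 is 3/40.

Final answer: 3/40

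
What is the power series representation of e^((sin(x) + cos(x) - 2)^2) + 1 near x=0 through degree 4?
47·e·x^4/6 - 6·e·x^3 + 4·e·x^2 - 2·e·x + 1 + e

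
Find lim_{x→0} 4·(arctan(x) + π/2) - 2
Direct substitution at x = 0 gives -2 + 2·π.

Final answer: -2 + 2·π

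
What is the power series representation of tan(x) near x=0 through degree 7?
17·x^7/315 + 2·x^5/15 + x^3/3 + x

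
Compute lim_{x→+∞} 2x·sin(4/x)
As x → +∞: let u = 4/x → 0⁺; then 2·x·sin(4/x) = 2·4·sin(u)/u → 2·4·1 = 8.
Limit = 8.

Final answer: 8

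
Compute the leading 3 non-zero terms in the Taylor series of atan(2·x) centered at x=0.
32·x^5/5 - 8·x^3/3 + 2·x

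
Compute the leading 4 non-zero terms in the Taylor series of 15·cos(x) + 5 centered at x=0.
-x^6/48 + 5·x^4/8 - 15·x^2/2 + 20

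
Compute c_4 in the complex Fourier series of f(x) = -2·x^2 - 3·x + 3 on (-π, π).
Compute the real Fourier coefficients first: a_4 = -1/2, b_4 = 3/2.
Then c_4 = (a_4 − i·b_4)/2 = -1/4 - 3·i/4.

Final answer: -1/4 - 3·i/4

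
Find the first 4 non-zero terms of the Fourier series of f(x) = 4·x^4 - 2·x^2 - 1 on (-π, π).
(200 - 32·π^2)·cos(x) + (-14 + 8·π^2)·cos(2·x) + (88/27 - 32·π^2/9)·cos(3·x) - 2·π^2/3 - 1 + 4·π^4/5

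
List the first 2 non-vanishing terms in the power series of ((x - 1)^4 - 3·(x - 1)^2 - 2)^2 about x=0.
16 - 16·x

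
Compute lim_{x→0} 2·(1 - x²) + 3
Direct substitution at x = 0 gives 5.

Final answer: 5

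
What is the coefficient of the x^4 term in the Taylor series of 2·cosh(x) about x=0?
Expand to order 4: 2·cosh(x) = x^4/12 + x^2 + 2 + O(x^5).
The coefficient of x^4 is 1/12.

Final answer: 1/12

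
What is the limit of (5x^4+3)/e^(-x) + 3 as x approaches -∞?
The quotient is an ∞/∞ indeterminate form as x → -∞.
Compare growth rates of the dominant terms (exponentials ≫ polynomials ≫ logarithms), or apply L'Hôpital's rule; the quotient → 0.
Adding the constant: 0 + 3 = 3. Limit = 3.

Final answer: 3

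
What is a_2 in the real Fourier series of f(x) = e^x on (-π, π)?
a_2 = (1/π) ∫_{-π}^{π} f(x)·cos(2x) dx.
Evaluate the integral (use parity and integration by parts as needed): a_2 = (-1 + e^(2·π))·e^(-π)/(5·π).

Final answer: (-1 + e^(2·π))·e^(-π)/(5·π)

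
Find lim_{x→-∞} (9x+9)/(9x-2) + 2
Evaluate the dominant behaviour as x → -∞; each term tends to a finite value or vanishes.
Limit = 3.

Final answer: 3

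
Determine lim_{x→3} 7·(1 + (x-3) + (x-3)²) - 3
Direct substitution at x = 3 gives 4.

Final answer: 4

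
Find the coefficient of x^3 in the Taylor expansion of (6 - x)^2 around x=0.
Expand to order 3: (6 - x)^2 = x^2 - 12·x + 36 + O(x^4).
The coefficient of x^3 is 0.

Final answer: 0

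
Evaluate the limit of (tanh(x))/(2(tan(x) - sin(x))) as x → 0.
Both numerator and denominator → 0 as x → 0; this is a 0/0 indeterminate form.
Expand each to leading order near x = 0: numerator ~ x, denominator ~ x^3.
The limit of the ratio is ∞.

Final answer: ∞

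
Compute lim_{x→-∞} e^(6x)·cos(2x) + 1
Evaluate the dominant behaviour as x → -∞; each term tends to a finite value or vanishes.
Limit = 1.

Final answer: 1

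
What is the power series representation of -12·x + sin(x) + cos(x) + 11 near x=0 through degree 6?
-x^6/720 + x^5/120 + x^4/24 - x^3/6 - x^2/2 - 11·x + 12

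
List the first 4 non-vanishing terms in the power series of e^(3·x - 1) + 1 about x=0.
9·x^3·e^(-1)/2 + 9·x^2·e^(-1)/2 + 3·x·e^(-1) + e^(-1) + 1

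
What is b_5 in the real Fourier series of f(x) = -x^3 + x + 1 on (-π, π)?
b_5 = (1/π) ∫_{-π}^{π} f(x)·sin(5x) dx.
Evaluate the integral (use parity and integration by parts as needed): b_5 = 62/125 - 2·π^2/5.

Final answer: 62/125 - 2·π^2/5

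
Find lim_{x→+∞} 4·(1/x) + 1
Evaluate the dominant behaviour as x → +∞; each term tends to a finite value or vanishes.
Limit = 1.

Final answer: 1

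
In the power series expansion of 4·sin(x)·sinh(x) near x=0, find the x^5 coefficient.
Expand to order 5: 4·sin(x)·sinh(x) = 4·x^2 + O(x^6).
The coefficient of x^5 is 0.

Final answer: 0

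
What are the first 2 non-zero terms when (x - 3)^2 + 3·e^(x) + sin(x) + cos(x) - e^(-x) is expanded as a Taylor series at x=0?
12 - x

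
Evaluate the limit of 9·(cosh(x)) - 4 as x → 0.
Direct substitution at x = 0 gives 5.

Final answer: 5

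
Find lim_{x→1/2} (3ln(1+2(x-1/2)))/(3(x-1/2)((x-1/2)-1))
Both numerator and denominator → 0 as x → 1/2; this is a 0/0 indeterminate form.
Expand each to leading order near x = 1/2: numerator ~ 6·(x - 1/2), denominator ~ -3·(x - 1/2).
The limit of the ratio is -2.

Final answer: -2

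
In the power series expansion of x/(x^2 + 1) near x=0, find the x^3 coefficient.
Expand to order 3: x/(x^2 + 1) = -x^3 + x + O(x^4).
The coefficient of x^3 is -1.

Final answer: -1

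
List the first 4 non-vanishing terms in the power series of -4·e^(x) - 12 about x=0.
-2·x^3/3 - 2·x^2 - 4·x - 16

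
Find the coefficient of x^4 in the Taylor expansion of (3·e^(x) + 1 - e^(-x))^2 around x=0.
Expand to order 4: (3·e^(x) + 1 - e^(-x))^2 = 41·x^4/6 + 12·x^3 + 22·x^2 + 24·x + 9 + O(x^5).
The coefficient of x^4 is 41/6.

Final answer: 41/6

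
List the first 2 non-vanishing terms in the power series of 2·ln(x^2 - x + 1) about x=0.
x^2 - 2·x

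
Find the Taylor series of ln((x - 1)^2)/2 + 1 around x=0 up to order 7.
-x^7/7 - x^6/6 - x^5/5 - x^4/4 - x^3/3 - x^2/2 - x + 1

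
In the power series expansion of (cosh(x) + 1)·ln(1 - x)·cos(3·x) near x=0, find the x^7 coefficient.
Expand to order 7: (cosh(x) + 1)·ln(1 - x)·cos(3·x) = 2137·x^7/5040 - 23·x^6/48 - 253·x^5/120 + 15·x^4/4 + 47·x^3/6 - x^2 - 2·x + O(x^8).
The coefficient of x^7 is 2137/5040.

Final answer: 2137/5040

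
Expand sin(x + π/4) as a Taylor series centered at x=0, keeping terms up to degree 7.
-√(2)·x^7/10080 - √(2)·x^6/1440 + √(2)·x^5/240 + √(2)·x^4/48 - √(2)·x^3/12 - √(2)·x^2/4 + √(2)·x/2 + √(2)/2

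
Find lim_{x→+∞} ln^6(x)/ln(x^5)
This is an ∞/∞ indeterminate form as x → +∞.
Write ln(x^5) = 5·ln(x), reducing the quotient to ln^5(x)/5 → ∞.
Limit = ∞.

Final answer: ∞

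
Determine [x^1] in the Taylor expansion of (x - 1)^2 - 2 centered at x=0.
Expand to order 1: (x - 1)^2 - 2 = -2·x - 1 + O(x^2).
The coefficient of x^1 is -2.

Final answer: -2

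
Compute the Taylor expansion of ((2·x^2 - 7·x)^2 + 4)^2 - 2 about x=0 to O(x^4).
-224·x^3 + 392·x^2 + 14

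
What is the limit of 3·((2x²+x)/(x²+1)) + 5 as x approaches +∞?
Evaluate the dominant behaviour as x → +∞; each term tends to a finite value or vanishes.
Limit = 11.

Final answer: 11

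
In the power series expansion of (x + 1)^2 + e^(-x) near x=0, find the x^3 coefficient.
Expand to order 3: (x + 1)^2 + e^(-x) = -x^3/6 + 3·x^2/2 + x + 2 + O(x^4).
The coefficient of x^3 is -1/6.

Final answer: -1/6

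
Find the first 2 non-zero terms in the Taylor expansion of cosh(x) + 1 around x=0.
x^2/2 + 2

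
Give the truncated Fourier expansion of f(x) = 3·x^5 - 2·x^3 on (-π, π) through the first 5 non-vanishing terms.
(-124·π^2 + 6·π^4 + 744)·sin(x) + (-3·π^4 - 51/2 + 17·π^2)·sin(2·x) + (-52·π^2/9 + 104/27 + 2·π^4)·sin(3·x) + (-3·π^4/2 - 69/64 + 23·π^2/8)·sin(4·x) + (-44·π^2/25 + 264/625 + 6·π^4/5)·sin(5·x)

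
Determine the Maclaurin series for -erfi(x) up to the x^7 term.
-x^7/(21·√(π)) - x^5/(5·√(π)) - 2·x^3/(3·√(π)) - 2·x/√(π)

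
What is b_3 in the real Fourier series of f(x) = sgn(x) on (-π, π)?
b_3 = (1/π) ∫_{-π}^{π} f(x)·sin(3x) dx.
Evaluate the integral (use parity and integration by parts as needed): b_3 = 4/(3·π).

Final answer: 4/(3·π)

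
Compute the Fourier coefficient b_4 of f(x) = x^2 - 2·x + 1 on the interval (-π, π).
b_4 = (1/π) ∫_{-π}^{π} f(x)·sin(4x) dx.
Evaluate the integral (use parity and integration by parts as needed): b_4 = 1.

Final answer: 1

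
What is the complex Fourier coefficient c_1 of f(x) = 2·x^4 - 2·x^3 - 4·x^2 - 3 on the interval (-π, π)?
Compute the real Fourier coefficients first: a_1 = 112 - 16·π^2, b_1 = 24 - 4·π^2.
Then c_1 = (a_1 − i·b_1)/2 = -8·π^2 + 56 - 12·i + 2·i·π^2.

Final answer: -8·π^2 + 56 - 12·i + 2·i·π^2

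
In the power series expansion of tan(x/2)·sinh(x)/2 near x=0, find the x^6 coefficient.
Expand to order 6: tan(x/2)·sinh(x)/2 = 11·x^6/1440 + x^4/16 + x^2/4 + O(x^7).
The coefficient of x^6 is 11/1440.

Final answer: 11/1440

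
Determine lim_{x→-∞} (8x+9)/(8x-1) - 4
Evaluate the dominant behaviour as x → -∞; each term tends to a finite value or vanishes.
Limit = -3.

Final answer: -3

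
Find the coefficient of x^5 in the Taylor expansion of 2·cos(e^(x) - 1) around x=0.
Expand to order 5: 2·cos(e^(x) - 1) = -x^5/12 - x^4/2 - x^3 - x^2 + 2 + O(x^6).
The coefficient of x^5 is -1/12.

Final answer: -1/12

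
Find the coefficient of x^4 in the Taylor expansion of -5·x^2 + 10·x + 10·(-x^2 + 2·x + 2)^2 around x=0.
Expand to order 4: -5·x^2 + 10·x + 10·(-x^2 + 2·x + 2)^2 = 10·x^4 - 40·x^3 - 5·x^2 + 90·x + 40 + O(x^5).
The coefficient of x^4 is 10.

Final answer: 10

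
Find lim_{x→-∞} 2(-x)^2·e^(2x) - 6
The product is a 0·∞ indeterminate form at x → -∞.
Rewrite the product as 2(-x)^2 / e^(-2x) (an ∞/∞ form) and apply L'Hôpital, or use the standard hierarchy e^(2|x|) ≫ |(-x)^2| as x → -∞.
The indeterminate product → 0, so the limit = -6.

Final answer: -6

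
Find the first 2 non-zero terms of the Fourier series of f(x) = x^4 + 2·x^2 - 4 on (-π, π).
(40 - 8·π^2)·cos(x) - 4 + 2·π^2/3 + π^4/5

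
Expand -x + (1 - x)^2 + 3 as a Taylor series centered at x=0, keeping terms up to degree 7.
x^2 - 3·x + 4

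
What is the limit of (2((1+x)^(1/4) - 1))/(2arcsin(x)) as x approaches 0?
Both numerator and denominator → 0 as x → 0; this is a 0/0 indeterminate form.
Expand each to leading order near x = 0: numerator ~ x/2, denominator ~ 2·x.
The limit of the ratio is 1/4.

Final answer: 1/4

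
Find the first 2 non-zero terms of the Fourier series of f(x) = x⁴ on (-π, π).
(48 - 8·π^2)·cos(x) + π^4/5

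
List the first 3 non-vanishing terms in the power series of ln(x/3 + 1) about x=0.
x^3/81 - x^2/18 + x/3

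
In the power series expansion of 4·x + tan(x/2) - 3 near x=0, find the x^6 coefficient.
Expand to order 6: 4·x + tan(x/2) - 3 = x^5/240 + x^3/24 + 9·x/2 - 3 + O(x^7).
The coefficient of x^6 is 0.

Final answer: 0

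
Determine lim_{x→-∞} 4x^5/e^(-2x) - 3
The quotient is an ∞/∞ indeterminate form as x → -∞.
Compare growth rates of the dominant terms (exponentials ≫ polynomials ≫ logarithms), or apply L'Hôpital's rule; the quotient → 0.
Adding the constant: 0 - 3 = -3. Limit = -3.

Final answer: -3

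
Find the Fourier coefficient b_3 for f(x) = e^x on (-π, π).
b_3 = (1/π) ∫_{-π}^{π} f(x)·sin(3x) dx.
Evaluate the integral (use parity and integration by parts as needed): b_3 = (-3 + 3·e^(2·π))·e^(-π)/(10·π).

Final answer: (-3 + 3·e^(2·π))·e^(-π)/(10·π)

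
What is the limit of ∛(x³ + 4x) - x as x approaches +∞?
This is an ∞ − ∞ indeterminate form.
Multiply by (A² + AB + B²)/(A² + AB + B²) where A = ∛(x³+4x), B = x to use A³ − B³ = (A−B)(A²+AB+B²); the x³ terms cancel, leaving (4x)/(A²+AB+B²) with denominator ~ 3x², so the limit is 0.
Limit = 0.

Final answer: 0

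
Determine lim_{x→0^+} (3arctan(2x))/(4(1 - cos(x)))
Both numerator and denominator → 0 as x → 0^+; this is a 0/0 indeterminate form.
Expand each to leading order near x = 0: numerator ~ 6·x, denominator ~ 2·x^2.
The limit of the ratio is ∞.

Final answer: ∞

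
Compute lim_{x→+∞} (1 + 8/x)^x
As x → +∞: this is the defining limit (1 + 8/x)^x → e^8.
Limit = e^(8).

Final answer: e^(8)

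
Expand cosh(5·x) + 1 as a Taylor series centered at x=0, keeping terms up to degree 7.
3125·x^6/144 + 625·x^4/24 + 25·x^2/2 + 2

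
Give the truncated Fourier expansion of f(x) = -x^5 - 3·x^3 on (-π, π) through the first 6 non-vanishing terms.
(-204 - 2·π^4 + 34·π^2)·sin(x) + (-2·π^2 + 3 + π^4)·sin(2·x) + (-2·π^4/3 - 14·π^2/27 + 28/81)·sin(3·x) + (-21/64 + 7·π^2/8 + π^4/2)·sin(4·x) + (-2·π^4/5 - 22·π^2/25 + 132/625)·sin(5·x) + (-11/81 + 22·π^2/27 + π^4/3)·sin(6·x)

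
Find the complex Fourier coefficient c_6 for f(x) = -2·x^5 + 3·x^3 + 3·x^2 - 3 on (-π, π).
Compute the real Fourier coefficients first: a_6 = 1/3, b_6 = -37·π^2/27 + 37/162 + 2·π^4/3.
Then c_6 = (a_6 − i·b_6)/2 = 1/6 - i·π^4/3 - 37·i/324 + 37·i·π^2/54.

Final answer: 1/6 - i·π^4/3 - 37·i/324 + 37·i·π^2/54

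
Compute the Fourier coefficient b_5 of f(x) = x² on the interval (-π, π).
b_5 = (1/π) ∫_{-π}^{π} f(x)·sin(5x) dx.
Evaluate the integral (use parity and integration by parts as needed): b_5 = 0.

Final answer: 0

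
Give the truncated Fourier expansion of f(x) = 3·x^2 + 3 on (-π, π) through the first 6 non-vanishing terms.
-12·cos(x) + 3·cos(2·x) - 4·cos(3·x)/3 + 3·cos(4·x)/4 - 12·cos(5·x)/25 + 3 + π^2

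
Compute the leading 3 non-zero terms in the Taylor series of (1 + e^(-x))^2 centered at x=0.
3·x^2 - 4·x + 4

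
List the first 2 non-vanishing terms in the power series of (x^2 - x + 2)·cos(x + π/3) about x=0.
x·(-√(3) - 1/2) + 1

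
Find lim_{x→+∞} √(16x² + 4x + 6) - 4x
As x → +∞: multiply by the conjugate to get (4x+6)/(√(16x²+4x+6)+4x); the denominator ~ 8x, so the limit is 4/8 = 1/2.
Limit = 1/2.

Final answer: 1/2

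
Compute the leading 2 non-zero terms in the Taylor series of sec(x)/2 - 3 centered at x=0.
x^2/4 - 5/2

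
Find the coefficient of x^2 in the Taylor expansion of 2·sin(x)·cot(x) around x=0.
Expand to order 2: 2·sin(x)·cot(x) = 2 - x^2 + O(x^3).
The coefficient of x^2 is -1.

Final answer: -1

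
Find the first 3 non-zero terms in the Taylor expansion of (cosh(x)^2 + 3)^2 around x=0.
11·x^4/3 + 8·x^2 + 16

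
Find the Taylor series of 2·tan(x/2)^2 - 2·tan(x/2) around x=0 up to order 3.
-x^3/12 + x^2/2 - x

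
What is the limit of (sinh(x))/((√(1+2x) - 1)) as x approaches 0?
Both numerator and denominator → 0 as x → 0; this is a 0/0 indeterminate form.
Expand each to leading order near x = 0: numerator ~ x, denominator ~ x.
The limit of the ratio is 1.

Final answer: 1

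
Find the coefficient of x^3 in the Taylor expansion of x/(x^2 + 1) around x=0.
Expand to order 3: x/(x^2 + 1) = -x^3 + x + O(x^4).
The coefficient of x^3 is -1.

Final answer: -1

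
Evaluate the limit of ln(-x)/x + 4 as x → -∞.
The quotient is an ∞/∞ indeterminate form as x → -∞.
Compare growth rates of the dominant terms (exponentials ≫ polynomials ≫ logarithms), or apply L'Hôpital's rule; the quotient → 0.
Adding the constant: 0 + 4 = 4. Limit = 4.

Final answer: 4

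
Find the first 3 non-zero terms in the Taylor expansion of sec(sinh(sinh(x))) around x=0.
13·x^4/24 + x^2/2 + 1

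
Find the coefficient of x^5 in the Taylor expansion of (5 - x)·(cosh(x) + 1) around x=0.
Expand to order 5: (5 - x)·(cosh(x) + 1) = -x^5/24 + 5·x^4/24 - x^3/2 + 5·x^2/2 - 2·x + 10 + O(x^6).
The coefficient of x^5 is -1/24.

Final answer: -1/24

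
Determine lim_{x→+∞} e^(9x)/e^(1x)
This is an ∞/∞ indeterminate form as x → +∞.
Rewrite e^(9x)/e^(1x) = e^((9−1)x) = e^(8x); the exponent coefficient is 8 > 0 so e^(8x) → ∞.
Limit = ∞.

Final answer: ∞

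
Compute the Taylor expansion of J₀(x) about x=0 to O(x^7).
-x^6/2304 + x^4/64 - x^2/4 + 1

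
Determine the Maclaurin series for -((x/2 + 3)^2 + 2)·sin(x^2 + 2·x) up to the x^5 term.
72·x^5/5 + 103·x^4/4 + 67·x^3/6 - 17·x^2 - 22·x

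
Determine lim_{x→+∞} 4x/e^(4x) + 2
The quotient is an ∞/∞ indeterminate form as x → +∞.
The exponential denominator e^(4x) dominates the polynomial numerator (e^x ≫ x as x → ∞), so the quotient → 0.
Adding the constant: 0 + 2 = 2. Limit = 2.

Final answer: 2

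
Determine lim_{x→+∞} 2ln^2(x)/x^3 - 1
The quotient is an ∞/∞ indeterminate form as x → +∞.
The polynomial denominator x^3 dominates the logarithmic numerator (any positive power of x ≫ ln^2(x) as x → ∞), so the quotient → 0.
Adding the constant: 0 - 1 = -1. Limit = -1.

Final answer: -1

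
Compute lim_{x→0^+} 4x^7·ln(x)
This is a 0·∞ indeterminate form at x → 0⁺.
Rewrite the product as 4·ln(x) / x^(-7) and apply L'Hôpital, or use the standard hierarchy x^(-7) ≫ |ln x| as x → 0⁺.
The indeterminate product → 0, so the limit = 0.

Final answer: 0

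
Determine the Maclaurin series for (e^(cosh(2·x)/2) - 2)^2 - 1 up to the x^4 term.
x^4·(-2 + e^(1/2))^2·(5·e^(1/2)/(3·(-2 + e^(1/2))) + e/(-2 + e^(1/2))^2) + 2·x^2·(-2 + e^(1/2))·e^(1/2) - 1 + (-2 + e^(1/2))^2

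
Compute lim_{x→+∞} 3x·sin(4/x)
As x → +∞: let u = 4/x → 0⁺; then 3·x·sin(4/x) = 3·4·sin(u)/u → 3·4·1 = 12.
Limit = 12.

Final answer: 12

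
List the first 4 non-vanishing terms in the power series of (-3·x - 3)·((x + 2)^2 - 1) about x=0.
-3·x^3 - 15·x^2 - 21·x - 9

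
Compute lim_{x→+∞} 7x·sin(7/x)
As x → +∞: let u = 7/x → 0⁺; then 7·x·sin(7/x) = 7·7·sin(u)/u → 7·7·1 = 49.
Limit = 49.

Final answer: 49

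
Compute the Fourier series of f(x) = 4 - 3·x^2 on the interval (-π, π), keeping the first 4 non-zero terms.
12·cos(x) - 3·cos(2·x) + 4·cos(3·x)/3 - π^2 + 4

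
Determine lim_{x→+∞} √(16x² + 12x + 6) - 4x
As x → +∞: multiply by the conjugate to get (12x+6)/(√(16x²+12x+6)+4x); the denominator ~ 8x, so the limit is 12/8 = 3/2.
Limit = 3/2.

Final answer: 3/2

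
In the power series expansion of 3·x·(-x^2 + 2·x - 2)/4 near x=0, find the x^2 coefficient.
Expand to order 2: 3·x·(-x^2 + 2·x - 2)/4 = 3·x^2/2 - 3·x/2 + O(x^3).
The coefficient of x^2 is 3/2.

Final answer: 3/2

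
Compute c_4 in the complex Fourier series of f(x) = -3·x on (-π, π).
Compute the real Fourier coefficients first: a_4 = 0, b_4 = 3/2.
Then c_4 = (a_4 − i·b_4)/2 = -3·i/4.

Final answer: -3·i/4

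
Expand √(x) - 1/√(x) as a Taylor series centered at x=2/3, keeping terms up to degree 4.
-√(6)/6 + 5·√(6)·(x - 2/3)/8 - 33·√(6)·(x - 2/3)^2/64 + 153·√(6)·(x - 2/3)^3/256 - 3105·√(6)·(x - 2/3)^4/4096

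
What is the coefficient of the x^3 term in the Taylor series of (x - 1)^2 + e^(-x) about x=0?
Expand to order 3: (x - 1)^2 + e^(-x) = -x^3/6 + 3·x^2/2 - 3·x + 2 + O(x^4).
The coefficient of x^3 is -1/6.

Final answer: -1/6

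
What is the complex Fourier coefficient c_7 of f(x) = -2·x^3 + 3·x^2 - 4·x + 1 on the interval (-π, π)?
Compute the real Fourier coefficients first: a_7 = -12/49, b_7 = -4·π^2/7 - 368/343.
Then c_7 = (a_7 − i·b_7)/2 = -6/49 + 184·i/343 + 2·i·π^2/7.

Final answer: -6/49 + 184·i/343 + 2·i·π^2/7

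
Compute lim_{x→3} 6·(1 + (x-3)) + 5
Direct substitution at x = 3 gives 11.

Final answer: 11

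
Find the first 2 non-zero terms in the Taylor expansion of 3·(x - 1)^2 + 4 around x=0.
7 - 6·x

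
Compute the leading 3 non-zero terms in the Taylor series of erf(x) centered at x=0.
x^5/(5·√(π)) - 2·x^3/(3·√(π)) + 2·x/√(π)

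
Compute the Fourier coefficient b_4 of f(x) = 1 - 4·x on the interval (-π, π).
b_4 = (1/π) ∫_{-π}^{π} f(x)·sin(4x) dx.
Evaluate the integral (use parity and integration by parts as needed): b_4 = 2.

Final answer: 2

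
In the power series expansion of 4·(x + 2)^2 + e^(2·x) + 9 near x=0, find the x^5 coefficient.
Expand to order 5: 4·(x + 2)^2 + e^(2·x) + 9 = 4·x^5/15 + 2·x^4/3 + 4·x^3/3 + 6·x^2 + 18·x + 26 + O(x^6).
The coefficient of x^5 is 4/15.

Final answer: 4/15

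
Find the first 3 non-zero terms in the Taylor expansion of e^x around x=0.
x^2/2 + x + 1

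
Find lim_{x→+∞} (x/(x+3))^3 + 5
As x → +∞: x/(x+3) = 1/(1 + 3/x) → 1, and the 3rd power of a limit-1 base also → 1; with the additive constant, 1 + 5 = 6.
Limit = 6.

Final answer: 6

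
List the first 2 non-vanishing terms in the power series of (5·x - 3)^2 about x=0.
9 - 30·x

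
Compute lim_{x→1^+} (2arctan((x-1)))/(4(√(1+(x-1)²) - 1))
Both numerator and denominator → 0 as x → 1^+; this is a 0/0 indeterminate form.
Expand each to leading order near x = 1: numerator ~ 2·(x - 1), denominator ~ 2·(x - 1)^2.
The limit of the ratio is ∞.

Final answer: ∞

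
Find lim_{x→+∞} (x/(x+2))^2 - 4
As x → +∞: x/(x+2) = 1/(1 + 2/x) → 1, and the 2nd power of a limit-1 base also → 1; with the additive constant, 1 - 4 = -3.
Limit = -3.

Final answer: -3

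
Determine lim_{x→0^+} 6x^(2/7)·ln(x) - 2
The product is a 0·∞ indeterminate form at x → 0⁺.
Rewrite the product as 6·ln(x) / x^(-2/7) and apply L'Hôpital, or use the standard hierarchy x^(-2/7) ≫ |ln x| as x → 0⁺.
The indeterminate product → 0, so the limit = -2.

Final answer: -2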